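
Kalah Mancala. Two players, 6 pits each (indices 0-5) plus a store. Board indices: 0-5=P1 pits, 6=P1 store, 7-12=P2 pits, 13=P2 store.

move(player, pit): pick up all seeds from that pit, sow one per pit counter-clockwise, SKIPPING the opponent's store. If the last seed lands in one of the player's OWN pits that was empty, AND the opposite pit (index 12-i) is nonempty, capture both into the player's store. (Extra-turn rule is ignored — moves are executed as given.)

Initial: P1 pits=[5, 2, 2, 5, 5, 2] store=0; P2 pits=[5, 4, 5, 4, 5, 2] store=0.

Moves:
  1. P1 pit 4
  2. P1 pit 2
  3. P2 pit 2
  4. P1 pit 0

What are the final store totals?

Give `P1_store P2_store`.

Answer: 8 1

Derivation:
Move 1: P1 pit4 -> P1=[5,2,2,5,0,3](1) P2=[6,5,6,4,5,2](0)
Move 2: P1 pit2 -> P1=[5,2,0,6,0,3](7) P2=[6,0,6,4,5,2](0)
Move 3: P2 pit2 -> P1=[6,3,0,6,0,3](7) P2=[6,0,0,5,6,3](1)
Move 4: P1 pit0 -> P1=[0,4,1,7,1,4](8) P2=[6,0,0,5,6,3](1)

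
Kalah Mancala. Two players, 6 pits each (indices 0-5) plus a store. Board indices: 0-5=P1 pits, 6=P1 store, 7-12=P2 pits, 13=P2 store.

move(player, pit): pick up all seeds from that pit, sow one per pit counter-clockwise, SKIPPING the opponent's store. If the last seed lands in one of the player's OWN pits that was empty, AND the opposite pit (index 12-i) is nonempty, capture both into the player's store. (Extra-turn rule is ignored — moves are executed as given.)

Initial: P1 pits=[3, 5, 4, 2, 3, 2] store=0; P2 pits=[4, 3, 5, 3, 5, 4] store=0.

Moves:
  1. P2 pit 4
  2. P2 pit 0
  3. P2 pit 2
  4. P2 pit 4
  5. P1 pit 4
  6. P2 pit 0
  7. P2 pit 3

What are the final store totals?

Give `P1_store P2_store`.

Move 1: P2 pit4 -> P1=[4,6,5,2,3,2](0) P2=[4,3,5,3,0,5](1)
Move 2: P2 pit0 -> P1=[4,0,5,2,3,2](0) P2=[0,4,6,4,0,5](8)
Move 3: P2 pit2 -> P1=[5,1,5,2,3,2](0) P2=[0,4,0,5,1,6](9)
Move 4: P2 pit4 -> P1=[5,1,5,2,3,2](0) P2=[0,4,0,5,0,7](9)
Move 5: P1 pit4 -> P1=[5,1,5,2,0,3](1) P2=[1,4,0,5,0,7](9)
Move 6: P2 pit0 -> P1=[5,1,5,2,0,3](1) P2=[0,5,0,5,0,7](9)
Move 7: P2 pit3 -> P1=[6,2,5,2,0,3](1) P2=[0,5,0,0,1,8](10)

Answer: 1 10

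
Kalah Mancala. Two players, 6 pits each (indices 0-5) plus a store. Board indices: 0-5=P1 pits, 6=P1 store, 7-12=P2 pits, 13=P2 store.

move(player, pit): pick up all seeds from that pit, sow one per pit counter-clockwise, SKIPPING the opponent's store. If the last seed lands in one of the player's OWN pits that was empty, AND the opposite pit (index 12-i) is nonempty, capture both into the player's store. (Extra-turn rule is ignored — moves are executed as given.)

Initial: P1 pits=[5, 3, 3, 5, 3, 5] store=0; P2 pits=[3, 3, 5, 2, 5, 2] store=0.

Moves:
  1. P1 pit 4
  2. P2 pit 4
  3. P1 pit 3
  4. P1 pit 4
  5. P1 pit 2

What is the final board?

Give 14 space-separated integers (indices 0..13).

Move 1: P1 pit4 -> P1=[5,3,3,5,0,6](1) P2=[4,3,5,2,5,2](0)
Move 2: P2 pit4 -> P1=[6,4,4,5,0,6](1) P2=[4,3,5,2,0,3](1)
Move 3: P1 pit3 -> P1=[6,4,4,0,1,7](2) P2=[5,4,5,2,0,3](1)
Move 4: P1 pit4 -> P1=[6,4,4,0,0,8](2) P2=[5,4,5,2,0,3](1)
Move 5: P1 pit2 -> P1=[6,4,0,1,1,9](3) P2=[5,4,5,2,0,3](1)

Answer: 6 4 0 1 1 9 3 5 4 5 2 0 3 1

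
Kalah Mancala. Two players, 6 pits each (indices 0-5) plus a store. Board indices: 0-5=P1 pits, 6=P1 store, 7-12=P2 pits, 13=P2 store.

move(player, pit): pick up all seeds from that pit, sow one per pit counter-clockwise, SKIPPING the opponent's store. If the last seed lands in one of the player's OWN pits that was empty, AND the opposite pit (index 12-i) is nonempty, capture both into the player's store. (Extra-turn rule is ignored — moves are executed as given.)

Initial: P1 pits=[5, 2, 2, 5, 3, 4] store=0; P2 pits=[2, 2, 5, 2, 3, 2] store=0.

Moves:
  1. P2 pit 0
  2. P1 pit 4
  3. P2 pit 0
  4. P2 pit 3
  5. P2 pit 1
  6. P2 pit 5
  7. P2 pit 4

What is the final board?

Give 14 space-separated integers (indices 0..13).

Move 1: P2 pit0 -> P1=[5,2,2,5,3,4](0) P2=[0,3,6,2,3,2](0)
Move 2: P1 pit4 -> P1=[5,2,2,5,0,5](1) P2=[1,3,6,2,3,2](0)
Move 3: P2 pit0 -> P1=[5,2,2,5,0,5](1) P2=[0,4,6,2,3,2](0)
Move 4: P2 pit3 -> P1=[5,2,2,5,0,5](1) P2=[0,4,6,0,4,3](0)
Move 5: P2 pit1 -> P1=[5,2,2,5,0,5](1) P2=[0,0,7,1,5,4](0)
Move 6: P2 pit5 -> P1=[6,3,3,5,0,5](1) P2=[0,0,7,1,5,0](1)
Move 7: P2 pit4 -> P1=[7,4,4,5,0,5](1) P2=[0,0,7,1,0,1](2)

Answer: 7 4 4 5 0 5 1 0 0 7 1 0 1 2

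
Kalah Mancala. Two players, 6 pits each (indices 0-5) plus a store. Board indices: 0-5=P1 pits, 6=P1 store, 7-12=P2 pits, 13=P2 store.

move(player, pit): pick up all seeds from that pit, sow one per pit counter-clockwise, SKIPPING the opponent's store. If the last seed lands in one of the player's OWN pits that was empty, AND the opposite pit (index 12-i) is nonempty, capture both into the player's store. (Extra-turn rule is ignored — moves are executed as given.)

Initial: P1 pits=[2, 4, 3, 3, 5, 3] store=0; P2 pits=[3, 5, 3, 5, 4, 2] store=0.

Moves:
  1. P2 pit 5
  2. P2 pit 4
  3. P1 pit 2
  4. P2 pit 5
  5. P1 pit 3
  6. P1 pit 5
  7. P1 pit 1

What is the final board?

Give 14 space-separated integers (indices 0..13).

Answer: 4 0 1 1 8 1 3 5 6 4 6 0 0 3

Derivation:
Move 1: P2 pit5 -> P1=[3,4,3,3,5,3](0) P2=[3,5,3,5,4,0](1)
Move 2: P2 pit4 -> P1=[4,5,3,3,5,3](0) P2=[3,5,3,5,0,1](2)
Move 3: P1 pit2 -> P1=[4,5,0,4,6,4](0) P2=[3,5,3,5,0,1](2)
Move 4: P2 pit5 -> P1=[4,5,0,4,6,4](0) P2=[3,5,3,5,0,0](3)
Move 5: P1 pit3 -> P1=[4,5,0,0,7,5](1) P2=[4,5,3,5,0,0](3)
Move 6: P1 pit5 -> P1=[4,5,0,0,7,0](2) P2=[5,6,4,6,0,0](3)
Move 7: P1 pit1 -> P1=[4,0,1,1,8,1](3) P2=[5,6,4,6,0,0](3)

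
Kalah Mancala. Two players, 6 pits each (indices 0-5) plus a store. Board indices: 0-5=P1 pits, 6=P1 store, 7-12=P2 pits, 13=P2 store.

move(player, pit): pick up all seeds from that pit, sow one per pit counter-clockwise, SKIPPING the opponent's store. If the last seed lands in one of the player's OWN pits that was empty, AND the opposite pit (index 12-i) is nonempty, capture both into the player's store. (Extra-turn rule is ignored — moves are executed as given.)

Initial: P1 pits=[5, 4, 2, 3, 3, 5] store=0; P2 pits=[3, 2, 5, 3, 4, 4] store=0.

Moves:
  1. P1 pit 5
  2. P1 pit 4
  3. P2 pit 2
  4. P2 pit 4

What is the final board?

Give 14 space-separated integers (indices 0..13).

Answer: 7 6 3 3 0 1 2 5 3 0 5 0 6 2

Derivation:
Move 1: P1 pit5 -> P1=[5,4,2,3,3,0](1) P2=[4,3,6,4,4,4](0)
Move 2: P1 pit4 -> P1=[5,4,2,3,0,1](2) P2=[5,3,6,4,4,4](0)
Move 3: P2 pit2 -> P1=[6,5,2,3,0,1](2) P2=[5,3,0,5,5,5](1)
Move 4: P2 pit4 -> P1=[7,6,3,3,0,1](2) P2=[5,3,0,5,0,6](2)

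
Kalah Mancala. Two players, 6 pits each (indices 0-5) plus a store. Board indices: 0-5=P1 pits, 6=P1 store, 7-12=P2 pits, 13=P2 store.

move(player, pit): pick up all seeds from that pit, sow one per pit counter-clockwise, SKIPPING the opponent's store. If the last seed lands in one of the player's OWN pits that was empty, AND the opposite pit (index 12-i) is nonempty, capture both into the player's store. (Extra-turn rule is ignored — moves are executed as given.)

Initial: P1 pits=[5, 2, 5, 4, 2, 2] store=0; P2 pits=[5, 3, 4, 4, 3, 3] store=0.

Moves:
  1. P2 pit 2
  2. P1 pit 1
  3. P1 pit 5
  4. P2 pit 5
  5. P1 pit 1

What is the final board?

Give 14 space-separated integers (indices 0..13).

Move 1: P2 pit2 -> P1=[5,2,5,4,2,2](0) P2=[5,3,0,5,4,4](1)
Move 2: P1 pit1 -> P1=[5,0,6,5,2,2](0) P2=[5,3,0,5,4,4](1)
Move 3: P1 pit5 -> P1=[5,0,6,5,2,0](1) P2=[6,3,0,5,4,4](1)
Move 4: P2 pit5 -> P1=[6,1,7,5,2,0](1) P2=[6,3,0,5,4,0](2)
Move 5: P1 pit1 -> P1=[6,0,8,5,2,0](1) P2=[6,3,0,5,4,0](2)

Answer: 6 0 8 5 2 0 1 6 3 0 5 4 0 2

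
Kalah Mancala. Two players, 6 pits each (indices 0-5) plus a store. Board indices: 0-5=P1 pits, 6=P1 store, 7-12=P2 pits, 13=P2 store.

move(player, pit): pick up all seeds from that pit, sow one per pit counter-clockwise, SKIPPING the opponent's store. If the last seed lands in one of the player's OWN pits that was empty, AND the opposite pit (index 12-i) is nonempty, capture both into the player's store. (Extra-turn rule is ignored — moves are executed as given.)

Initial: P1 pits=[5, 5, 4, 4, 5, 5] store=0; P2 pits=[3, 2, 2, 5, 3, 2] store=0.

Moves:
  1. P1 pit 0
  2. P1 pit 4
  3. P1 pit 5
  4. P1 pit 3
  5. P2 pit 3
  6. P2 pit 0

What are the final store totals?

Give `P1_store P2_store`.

Move 1: P1 pit0 -> P1=[0,6,5,5,6,6](0) P2=[3,2,2,5,3,2](0)
Move 2: P1 pit4 -> P1=[0,6,5,5,0,7](1) P2=[4,3,3,6,3,2](0)
Move 3: P1 pit5 -> P1=[0,6,5,5,0,0](2) P2=[5,4,4,7,4,3](0)
Move 4: P1 pit3 -> P1=[0,6,5,0,1,1](3) P2=[6,5,4,7,4,3](0)
Move 5: P2 pit3 -> P1=[1,7,6,1,1,1](3) P2=[6,5,4,0,5,4](1)
Move 6: P2 pit0 -> P1=[1,7,6,1,1,1](3) P2=[0,6,5,1,6,5](2)

Answer: 3 2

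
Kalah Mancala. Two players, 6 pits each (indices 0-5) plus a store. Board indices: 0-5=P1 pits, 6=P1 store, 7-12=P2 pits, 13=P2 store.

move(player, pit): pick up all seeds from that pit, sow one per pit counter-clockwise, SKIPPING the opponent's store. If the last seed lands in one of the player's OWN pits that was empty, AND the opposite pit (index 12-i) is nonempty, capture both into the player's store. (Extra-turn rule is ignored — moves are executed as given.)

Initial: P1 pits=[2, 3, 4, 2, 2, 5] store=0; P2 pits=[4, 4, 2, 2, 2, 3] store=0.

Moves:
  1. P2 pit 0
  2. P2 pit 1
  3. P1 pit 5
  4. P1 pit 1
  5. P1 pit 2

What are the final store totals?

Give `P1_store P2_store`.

Answer: 2 1

Derivation:
Move 1: P2 pit0 -> P1=[2,3,4,2,2,5](0) P2=[0,5,3,3,3,3](0)
Move 2: P2 pit1 -> P1=[2,3,4,2,2,5](0) P2=[0,0,4,4,4,4](1)
Move 3: P1 pit5 -> P1=[2,3,4,2,2,0](1) P2=[1,1,5,5,4,4](1)
Move 4: P1 pit1 -> P1=[2,0,5,3,3,0](1) P2=[1,1,5,5,4,4](1)
Move 5: P1 pit2 -> P1=[2,0,0,4,4,1](2) P2=[2,1,5,5,4,4](1)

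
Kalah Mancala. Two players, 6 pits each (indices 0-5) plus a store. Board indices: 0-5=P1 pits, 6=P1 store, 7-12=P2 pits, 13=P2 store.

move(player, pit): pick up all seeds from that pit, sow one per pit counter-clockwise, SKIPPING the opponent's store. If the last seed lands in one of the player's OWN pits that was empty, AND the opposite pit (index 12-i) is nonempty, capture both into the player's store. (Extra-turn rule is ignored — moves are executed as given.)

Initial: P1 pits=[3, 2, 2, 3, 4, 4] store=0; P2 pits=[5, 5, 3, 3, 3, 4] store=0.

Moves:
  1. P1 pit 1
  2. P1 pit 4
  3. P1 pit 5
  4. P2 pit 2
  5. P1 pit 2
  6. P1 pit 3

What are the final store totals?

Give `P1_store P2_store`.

Answer: 11 1

Derivation:
Move 1: P1 pit1 -> P1=[3,0,3,4,4,4](0) P2=[5,5,3,3,3,4](0)
Move 2: P1 pit4 -> P1=[3,0,3,4,0,5](1) P2=[6,6,3,3,3,4](0)
Move 3: P1 pit5 -> P1=[3,0,3,4,0,0](2) P2=[7,7,4,4,3,4](0)
Move 4: P2 pit2 -> P1=[3,0,3,4,0,0](2) P2=[7,7,0,5,4,5](1)
Move 5: P1 pit2 -> P1=[3,0,0,5,1,0](10) P2=[0,7,0,5,4,5](1)
Move 6: P1 pit3 -> P1=[3,0,0,0,2,1](11) P2=[1,8,0,5,4,5](1)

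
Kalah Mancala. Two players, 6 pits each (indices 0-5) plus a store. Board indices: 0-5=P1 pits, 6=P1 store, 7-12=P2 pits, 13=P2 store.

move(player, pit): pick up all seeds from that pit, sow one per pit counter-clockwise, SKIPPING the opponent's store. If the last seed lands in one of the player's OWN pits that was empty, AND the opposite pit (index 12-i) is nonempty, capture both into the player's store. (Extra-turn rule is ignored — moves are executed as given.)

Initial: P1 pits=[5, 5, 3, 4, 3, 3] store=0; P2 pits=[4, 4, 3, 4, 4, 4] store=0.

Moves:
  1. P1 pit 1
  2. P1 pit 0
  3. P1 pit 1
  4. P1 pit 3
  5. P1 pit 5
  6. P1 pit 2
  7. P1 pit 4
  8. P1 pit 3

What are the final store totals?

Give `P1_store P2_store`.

Move 1: P1 pit1 -> P1=[5,0,4,5,4,4](1) P2=[4,4,3,4,4,4](0)
Move 2: P1 pit0 -> P1=[0,1,5,6,5,5](1) P2=[4,4,3,4,4,4](0)
Move 3: P1 pit1 -> P1=[0,0,6,6,5,5](1) P2=[4,4,3,4,4,4](0)
Move 4: P1 pit3 -> P1=[0,0,6,0,6,6](2) P2=[5,5,4,4,4,4](0)
Move 5: P1 pit5 -> P1=[0,0,6,0,6,0](3) P2=[6,6,5,5,5,4](0)
Move 6: P1 pit2 -> P1=[0,0,0,1,7,1](4) P2=[7,7,5,5,5,4](0)
Move 7: P1 pit4 -> P1=[0,0,0,1,0,2](5) P2=[8,8,6,6,6,4](0)
Move 8: P1 pit3 -> P1=[0,0,0,0,0,2](14) P2=[8,0,6,6,6,4](0)

Answer: 14 0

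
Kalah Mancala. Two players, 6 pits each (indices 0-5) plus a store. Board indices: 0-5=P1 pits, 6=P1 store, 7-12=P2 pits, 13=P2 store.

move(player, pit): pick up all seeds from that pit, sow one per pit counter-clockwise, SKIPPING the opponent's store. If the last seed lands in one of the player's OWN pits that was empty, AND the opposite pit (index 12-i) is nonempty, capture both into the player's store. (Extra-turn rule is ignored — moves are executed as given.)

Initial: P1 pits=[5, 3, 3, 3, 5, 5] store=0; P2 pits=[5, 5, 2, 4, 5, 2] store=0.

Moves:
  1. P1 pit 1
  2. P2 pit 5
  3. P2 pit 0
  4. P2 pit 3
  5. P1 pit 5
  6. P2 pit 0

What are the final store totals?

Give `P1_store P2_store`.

Move 1: P1 pit1 -> P1=[5,0,4,4,6,5](0) P2=[5,5,2,4,5,2](0)
Move 2: P2 pit5 -> P1=[6,0,4,4,6,5](0) P2=[5,5,2,4,5,0](1)
Move 3: P2 pit0 -> P1=[0,0,4,4,6,5](0) P2=[0,6,3,5,6,0](8)
Move 4: P2 pit3 -> P1=[1,1,4,4,6,5](0) P2=[0,6,3,0,7,1](9)
Move 5: P1 pit5 -> P1=[1,1,4,4,6,0](1) P2=[1,7,4,1,7,1](9)
Move 6: P2 pit0 -> P1=[1,1,4,4,6,0](1) P2=[0,8,4,1,7,1](9)

Answer: 1 9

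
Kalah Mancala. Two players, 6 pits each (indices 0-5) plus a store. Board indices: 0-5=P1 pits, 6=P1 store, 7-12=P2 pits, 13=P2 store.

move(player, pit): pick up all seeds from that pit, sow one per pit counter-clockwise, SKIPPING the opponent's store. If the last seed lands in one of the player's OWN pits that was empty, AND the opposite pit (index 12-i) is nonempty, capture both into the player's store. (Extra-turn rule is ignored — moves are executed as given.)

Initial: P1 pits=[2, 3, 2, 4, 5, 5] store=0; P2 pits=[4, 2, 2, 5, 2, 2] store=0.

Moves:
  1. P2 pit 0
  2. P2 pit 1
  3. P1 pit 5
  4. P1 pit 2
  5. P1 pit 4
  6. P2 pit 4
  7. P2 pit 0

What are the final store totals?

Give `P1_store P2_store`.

Answer: 2 1

Derivation:
Move 1: P2 pit0 -> P1=[2,3,2,4,5,5](0) P2=[0,3,3,6,3,2](0)
Move 2: P2 pit1 -> P1=[2,3,2,4,5,5](0) P2=[0,0,4,7,4,2](0)
Move 3: P1 pit5 -> P1=[2,3,2,4,5,0](1) P2=[1,1,5,8,4,2](0)
Move 4: P1 pit2 -> P1=[2,3,0,5,6,0](1) P2=[1,1,5,8,4,2](0)
Move 5: P1 pit4 -> P1=[2,3,0,5,0,1](2) P2=[2,2,6,9,4,2](0)
Move 6: P2 pit4 -> P1=[3,4,0,5,0,1](2) P2=[2,2,6,9,0,3](1)
Move 7: P2 pit0 -> P1=[3,4,0,5,0,1](2) P2=[0,3,7,9,0,3](1)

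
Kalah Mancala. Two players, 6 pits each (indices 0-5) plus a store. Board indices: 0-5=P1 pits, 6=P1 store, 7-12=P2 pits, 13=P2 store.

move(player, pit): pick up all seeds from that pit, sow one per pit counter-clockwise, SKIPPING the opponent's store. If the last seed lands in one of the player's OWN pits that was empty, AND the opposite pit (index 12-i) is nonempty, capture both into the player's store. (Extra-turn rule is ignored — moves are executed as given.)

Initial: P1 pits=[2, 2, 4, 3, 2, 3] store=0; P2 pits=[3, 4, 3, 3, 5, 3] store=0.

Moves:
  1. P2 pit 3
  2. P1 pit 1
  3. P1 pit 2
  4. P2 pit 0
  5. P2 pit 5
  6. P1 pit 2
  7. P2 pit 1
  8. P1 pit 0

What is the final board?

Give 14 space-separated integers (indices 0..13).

Move 1: P2 pit3 -> P1=[2,2,4,3,2,3](0) P2=[3,4,3,0,6,4](1)
Move 2: P1 pit1 -> P1=[2,0,5,4,2,3](0) P2=[3,4,3,0,6,4](1)
Move 3: P1 pit2 -> P1=[2,0,0,5,3,4](1) P2=[4,4,3,0,6,4](1)
Move 4: P2 pit0 -> P1=[2,0,0,5,3,4](1) P2=[0,5,4,1,7,4](1)
Move 5: P2 pit5 -> P1=[3,1,1,5,3,4](1) P2=[0,5,4,1,7,0](2)
Move 6: P1 pit2 -> P1=[3,1,0,6,3,4](1) P2=[0,5,4,1,7,0](2)
Move 7: P2 pit1 -> P1=[3,1,0,6,3,4](1) P2=[0,0,5,2,8,1](3)
Move 8: P1 pit0 -> P1=[0,2,1,7,3,4](1) P2=[0,0,5,2,8,1](3)

Answer: 0 2 1 7 3 4 1 0 0 5 2 8 1 3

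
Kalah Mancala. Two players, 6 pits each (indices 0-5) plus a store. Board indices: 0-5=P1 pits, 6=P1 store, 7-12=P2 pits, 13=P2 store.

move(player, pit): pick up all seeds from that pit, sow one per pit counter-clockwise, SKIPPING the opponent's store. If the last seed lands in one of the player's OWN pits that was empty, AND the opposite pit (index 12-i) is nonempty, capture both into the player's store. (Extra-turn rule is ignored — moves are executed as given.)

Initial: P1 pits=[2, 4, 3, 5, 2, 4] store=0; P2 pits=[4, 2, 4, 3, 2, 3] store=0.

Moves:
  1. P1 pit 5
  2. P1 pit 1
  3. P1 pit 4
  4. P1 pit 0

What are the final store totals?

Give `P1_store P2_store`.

Answer: 8 0

Derivation:
Move 1: P1 pit5 -> P1=[2,4,3,5,2,0](1) P2=[5,3,5,3,2,3](0)
Move 2: P1 pit1 -> P1=[2,0,4,6,3,0](7) P2=[0,3,5,3,2,3](0)
Move 3: P1 pit4 -> P1=[2,0,4,6,0,1](8) P2=[1,3,5,3,2,3](0)
Move 4: P1 pit0 -> P1=[0,1,5,6,0,1](8) P2=[1,3,5,3,2,3](0)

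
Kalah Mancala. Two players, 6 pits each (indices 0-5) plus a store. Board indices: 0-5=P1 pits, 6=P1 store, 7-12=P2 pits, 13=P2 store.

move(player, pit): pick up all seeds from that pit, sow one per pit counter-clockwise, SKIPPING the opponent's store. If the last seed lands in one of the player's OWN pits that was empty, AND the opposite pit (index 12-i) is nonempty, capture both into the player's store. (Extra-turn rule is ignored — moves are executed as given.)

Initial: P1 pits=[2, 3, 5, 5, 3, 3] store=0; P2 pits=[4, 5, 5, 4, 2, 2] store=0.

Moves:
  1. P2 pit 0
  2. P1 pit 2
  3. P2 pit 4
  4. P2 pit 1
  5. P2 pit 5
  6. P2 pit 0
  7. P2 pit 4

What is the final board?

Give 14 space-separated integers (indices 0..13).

Answer: 0 4 1 6 0 4 1 0 0 7 6 0 0 14

Derivation:
Move 1: P2 pit0 -> P1=[2,3,5,5,3,3](0) P2=[0,6,6,5,3,2](0)
Move 2: P1 pit2 -> P1=[2,3,0,6,4,4](1) P2=[1,6,6,5,3,2](0)
Move 3: P2 pit4 -> P1=[3,3,0,6,4,4](1) P2=[1,6,6,5,0,3](1)
Move 4: P2 pit1 -> P1=[4,3,0,6,4,4](1) P2=[1,0,7,6,1,4](2)
Move 5: P2 pit5 -> P1=[5,4,1,6,4,4](1) P2=[1,0,7,6,1,0](3)
Move 6: P2 pit0 -> P1=[5,4,1,6,0,4](1) P2=[0,0,7,6,1,0](8)
Move 7: P2 pit4 -> P1=[0,4,1,6,0,4](1) P2=[0,0,7,6,0,0](14)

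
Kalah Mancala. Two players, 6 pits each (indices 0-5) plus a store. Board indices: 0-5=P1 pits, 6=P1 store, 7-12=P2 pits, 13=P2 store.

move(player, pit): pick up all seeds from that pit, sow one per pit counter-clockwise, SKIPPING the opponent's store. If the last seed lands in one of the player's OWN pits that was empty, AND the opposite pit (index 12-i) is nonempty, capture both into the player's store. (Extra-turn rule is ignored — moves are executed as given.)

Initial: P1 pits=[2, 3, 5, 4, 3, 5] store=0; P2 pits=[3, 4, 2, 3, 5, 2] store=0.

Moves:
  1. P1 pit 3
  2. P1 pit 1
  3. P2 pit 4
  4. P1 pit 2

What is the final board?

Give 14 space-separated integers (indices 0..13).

Answer: 3 1 0 2 6 7 2 5 5 3 3 0 3 1

Derivation:
Move 1: P1 pit3 -> P1=[2,3,5,0,4,6](1) P2=[4,4,2,3,5,2](0)
Move 2: P1 pit1 -> P1=[2,0,6,1,5,6](1) P2=[4,4,2,3,5,2](0)
Move 3: P2 pit4 -> P1=[3,1,7,1,5,6](1) P2=[4,4,2,3,0,3](1)
Move 4: P1 pit2 -> P1=[3,1,0,2,6,7](2) P2=[5,5,3,3,0,3](1)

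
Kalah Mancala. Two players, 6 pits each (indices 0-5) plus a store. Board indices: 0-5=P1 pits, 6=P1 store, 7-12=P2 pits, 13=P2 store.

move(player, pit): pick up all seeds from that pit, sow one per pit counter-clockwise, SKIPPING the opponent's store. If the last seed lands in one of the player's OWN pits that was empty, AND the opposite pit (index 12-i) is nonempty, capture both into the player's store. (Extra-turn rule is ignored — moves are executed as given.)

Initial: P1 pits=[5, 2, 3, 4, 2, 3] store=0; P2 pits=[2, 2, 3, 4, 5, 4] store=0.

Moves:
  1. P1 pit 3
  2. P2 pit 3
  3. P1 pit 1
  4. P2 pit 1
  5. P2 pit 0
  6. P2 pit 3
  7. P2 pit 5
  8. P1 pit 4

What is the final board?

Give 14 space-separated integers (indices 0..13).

Move 1: P1 pit3 -> P1=[5,2,3,0,3,4](1) P2=[3,2,3,4,5,4](0)
Move 2: P2 pit3 -> P1=[6,2,3,0,3,4](1) P2=[3,2,3,0,6,5](1)
Move 3: P1 pit1 -> P1=[6,0,4,0,3,4](5) P2=[3,2,0,0,6,5](1)
Move 4: P2 pit1 -> P1=[6,0,0,0,3,4](5) P2=[3,0,1,0,6,5](6)
Move 5: P2 pit0 -> P1=[6,0,0,0,3,4](5) P2=[0,1,2,1,6,5](6)
Move 6: P2 pit3 -> P1=[6,0,0,0,3,4](5) P2=[0,1,2,0,7,5](6)
Move 7: P2 pit5 -> P1=[7,1,1,1,3,4](5) P2=[0,1,2,0,7,0](7)
Move 8: P1 pit4 -> P1=[7,1,1,1,0,5](6) P2=[1,1,2,0,7,0](7)

Answer: 7 1 1 1 0 5 6 1 1 2 0 7 0 7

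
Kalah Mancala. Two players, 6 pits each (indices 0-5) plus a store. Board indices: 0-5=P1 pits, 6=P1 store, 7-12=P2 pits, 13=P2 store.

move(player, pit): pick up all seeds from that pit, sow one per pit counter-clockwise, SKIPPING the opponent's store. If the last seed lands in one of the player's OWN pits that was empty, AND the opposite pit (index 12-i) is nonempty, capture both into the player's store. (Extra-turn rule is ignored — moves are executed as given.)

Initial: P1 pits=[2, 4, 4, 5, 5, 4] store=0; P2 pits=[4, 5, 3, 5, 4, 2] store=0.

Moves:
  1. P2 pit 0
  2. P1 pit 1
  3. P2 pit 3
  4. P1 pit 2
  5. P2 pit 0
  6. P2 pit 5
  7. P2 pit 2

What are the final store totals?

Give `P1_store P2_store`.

Move 1: P2 pit0 -> P1=[2,4,4,5,5,4](0) P2=[0,6,4,6,5,2](0)
Move 2: P1 pit1 -> P1=[2,0,5,6,6,5](0) P2=[0,6,4,6,5,2](0)
Move 3: P2 pit3 -> P1=[3,1,6,6,6,5](0) P2=[0,6,4,0,6,3](1)
Move 4: P1 pit2 -> P1=[3,1,0,7,7,6](1) P2=[1,7,4,0,6,3](1)
Move 5: P2 pit0 -> P1=[3,1,0,7,7,6](1) P2=[0,8,4,0,6,3](1)
Move 6: P2 pit5 -> P1=[4,2,0,7,7,6](1) P2=[0,8,4,0,6,0](2)
Move 7: P2 pit2 -> P1=[4,2,0,7,7,6](1) P2=[0,8,0,1,7,1](3)

Answer: 1 3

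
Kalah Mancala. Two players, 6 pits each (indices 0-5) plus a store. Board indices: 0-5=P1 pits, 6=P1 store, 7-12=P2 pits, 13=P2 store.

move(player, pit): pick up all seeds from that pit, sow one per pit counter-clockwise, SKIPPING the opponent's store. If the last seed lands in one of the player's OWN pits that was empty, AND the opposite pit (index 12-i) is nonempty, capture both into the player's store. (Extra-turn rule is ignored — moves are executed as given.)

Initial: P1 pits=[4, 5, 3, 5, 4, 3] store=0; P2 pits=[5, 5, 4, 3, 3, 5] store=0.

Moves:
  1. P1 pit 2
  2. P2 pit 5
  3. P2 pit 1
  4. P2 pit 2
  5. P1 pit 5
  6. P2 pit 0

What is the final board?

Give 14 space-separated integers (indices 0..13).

Move 1: P1 pit2 -> P1=[4,5,0,6,5,4](0) P2=[5,5,4,3,3,5](0)
Move 2: P2 pit5 -> P1=[5,6,1,7,5,4](0) P2=[5,5,4,3,3,0](1)
Move 3: P2 pit1 -> P1=[5,6,1,7,5,4](0) P2=[5,0,5,4,4,1](2)
Move 4: P2 pit2 -> P1=[6,6,1,7,5,4](0) P2=[5,0,0,5,5,2](3)
Move 5: P1 pit5 -> P1=[6,6,1,7,5,0](1) P2=[6,1,1,5,5,2](3)
Move 6: P2 pit0 -> P1=[6,6,1,7,5,0](1) P2=[0,2,2,6,6,3](4)

Answer: 6 6 1 7 5 0 1 0 2 2 6 6 3 4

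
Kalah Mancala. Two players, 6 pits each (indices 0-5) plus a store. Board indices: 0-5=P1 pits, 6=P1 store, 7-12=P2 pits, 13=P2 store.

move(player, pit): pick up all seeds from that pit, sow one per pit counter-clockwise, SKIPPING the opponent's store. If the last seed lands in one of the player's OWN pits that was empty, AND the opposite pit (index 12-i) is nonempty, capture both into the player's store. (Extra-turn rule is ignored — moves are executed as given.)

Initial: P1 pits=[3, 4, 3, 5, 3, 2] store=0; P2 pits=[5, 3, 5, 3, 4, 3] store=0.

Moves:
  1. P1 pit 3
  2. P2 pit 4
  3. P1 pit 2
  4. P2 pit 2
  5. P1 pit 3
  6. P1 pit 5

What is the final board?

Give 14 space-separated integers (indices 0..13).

Move 1: P1 pit3 -> P1=[3,4,3,0,4,3](1) P2=[6,4,5,3,4,3](0)
Move 2: P2 pit4 -> P1=[4,5,3,0,4,3](1) P2=[6,4,5,3,0,4](1)
Move 3: P1 pit2 -> P1=[4,5,0,1,5,4](1) P2=[6,4,5,3,0,4](1)
Move 4: P2 pit2 -> P1=[5,5,0,1,5,4](1) P2=[6,4,0,4,1,5](2)
Move 5: P1 pit3 -> P1=[5,5,0,0,6,4](1) P2=[6,4,0,4,1,5](2)
Move 6: P1 pit5 -> P1=[5,5,0,0,6,0](2) P2=[7,5,1,4,1,5](2)

Answer: 5 5 0 0 6 0 2 7 5 1 4 1 5 2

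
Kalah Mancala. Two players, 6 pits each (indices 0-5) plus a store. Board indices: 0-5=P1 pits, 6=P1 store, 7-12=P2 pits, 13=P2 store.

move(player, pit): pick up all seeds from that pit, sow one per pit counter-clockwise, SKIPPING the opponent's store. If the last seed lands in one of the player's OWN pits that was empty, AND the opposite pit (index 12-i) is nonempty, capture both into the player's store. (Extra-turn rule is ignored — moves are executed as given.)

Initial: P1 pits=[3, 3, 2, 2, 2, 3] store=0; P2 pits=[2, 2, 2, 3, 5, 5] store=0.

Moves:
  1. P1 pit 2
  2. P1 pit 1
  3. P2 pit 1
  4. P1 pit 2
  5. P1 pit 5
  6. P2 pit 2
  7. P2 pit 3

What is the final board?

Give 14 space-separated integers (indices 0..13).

Answer: 4 1 0 5 4 0 1 3 1 0 0 7 7 1

Derivation:
Move 1: P1 pit2 -> P1=[3,3,0,3,3,3](0) P2=[2,2,2,3,5,5](0)
Move 2: P1 pit1 -> P1=[3,0,1,4,4,3](0) P2=[2,2,2,3,5,5](0)
Move 3: P2 pit1 -> P1=[3,0,1,4,4,3](0) P2=[2,0,3,4,5,5](0)
Move 4: P1 pit2 -> P1=[3,0,0,5,4,3](0) P2=[2,0,3,4,5,5](0)
Move 5: P1 pit5 -> P1=[3,0,0,5,4,0](1) P2=[3,1,3,4,5,5](0)
Move 6: P2 pit2 -> P1=[3,0,0,5,4,0](1) P2=[3,1,0,5,6,6](0)
Move 7: P2 pit3 -> P1=[4,1,0,5,4,0](1) P2=[3,1,0,0,7,7](1)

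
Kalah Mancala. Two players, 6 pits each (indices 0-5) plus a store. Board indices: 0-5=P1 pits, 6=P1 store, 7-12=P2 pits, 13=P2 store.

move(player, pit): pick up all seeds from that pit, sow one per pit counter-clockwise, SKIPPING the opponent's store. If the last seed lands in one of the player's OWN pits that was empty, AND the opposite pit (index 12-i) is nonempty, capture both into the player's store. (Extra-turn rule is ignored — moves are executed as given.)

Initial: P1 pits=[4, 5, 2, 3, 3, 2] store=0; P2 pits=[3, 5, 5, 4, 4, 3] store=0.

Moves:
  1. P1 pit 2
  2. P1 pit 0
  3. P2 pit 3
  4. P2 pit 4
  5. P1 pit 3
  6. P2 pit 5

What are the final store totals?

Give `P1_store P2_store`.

Move 1: P1 pit2 -> P1=[4,5,0,4,4,2](0) P2=[3,5,5,4,4,3](0)
Move 2: P1 pit0 -> P1=[0,6,1,5,5,2](0) P2=[3,5,5,4,4,3](0)
Move 3: P2 pit3 -> P1=[1,6,1,5,5,2](0) P2=[3,5,5,0,5,4](1)
Move 4: P2 pit4 -> P1=[2,7,2,5,5,2](0) P2=[3,5,5,0,0,5](2)
Move 5: P1 pit3 -> P1=[2,7,2,0,6,3](1) P2=[4,6,5,0,0,5](2)
Move 6: P2 pit5 -> P1=[3,8,3,1,6,3](1) P2=[4,6,5,0,0,0](3)

Answer: 1 3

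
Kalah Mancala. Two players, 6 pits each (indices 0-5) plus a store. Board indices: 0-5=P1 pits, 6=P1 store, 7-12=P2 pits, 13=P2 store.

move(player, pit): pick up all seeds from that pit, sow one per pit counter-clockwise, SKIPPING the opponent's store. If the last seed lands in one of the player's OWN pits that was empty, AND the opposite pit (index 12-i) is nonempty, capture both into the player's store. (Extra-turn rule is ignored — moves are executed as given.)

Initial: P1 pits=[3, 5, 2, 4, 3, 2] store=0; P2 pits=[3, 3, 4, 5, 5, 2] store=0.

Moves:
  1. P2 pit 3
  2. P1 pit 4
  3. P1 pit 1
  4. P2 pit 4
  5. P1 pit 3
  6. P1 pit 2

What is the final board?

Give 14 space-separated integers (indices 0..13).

Answer: 5 1 0 1 3 6 4 6 4 5 0 0 4 2

Derivation:
Move 1: P2 pit3 -> P1=[4,6,2,4,3,2](0) P2=[3,3,4,0,6,3](1)
Move 2: P1 pit4 -> P1=[4,6,2,4,0,3](1) P2=[4,3,4,0,6,3](1)
Move 3: P1 pit1 -> P1=[4,0,3,5,1,4](2) P2=[5,3,4,0,6,3](1)
Move 4: P2 pit4 -> P1=[5,1,4,6,1,4](2) P2=[5,3,4,0,0,4](2)
Move 5: P1 pit3 -> P1=[5,1,4,0,2,5](3) P2=[6,4,5,0,0,4](2)
Move 6: P1 pit2 -> P1=[5,1,0,1,3,6](4) P2=[6,4,5,0,0,4](2)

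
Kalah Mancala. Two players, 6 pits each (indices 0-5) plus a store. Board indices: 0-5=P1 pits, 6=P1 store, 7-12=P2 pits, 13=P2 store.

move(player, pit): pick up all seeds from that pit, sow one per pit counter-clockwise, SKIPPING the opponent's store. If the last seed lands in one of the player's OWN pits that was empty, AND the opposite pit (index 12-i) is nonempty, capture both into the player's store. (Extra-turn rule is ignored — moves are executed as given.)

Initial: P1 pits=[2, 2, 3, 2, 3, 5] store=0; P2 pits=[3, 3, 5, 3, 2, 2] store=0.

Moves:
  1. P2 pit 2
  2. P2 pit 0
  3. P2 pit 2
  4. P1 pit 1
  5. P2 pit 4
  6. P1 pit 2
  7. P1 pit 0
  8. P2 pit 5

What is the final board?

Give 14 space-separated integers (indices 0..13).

Answer: 1 2 2 5 5 6 1 0 4 0 6 0 0 3

Derivation:
Move 1: P2 pit2 -> P1=[3,2,3,2,3,5](0) P2=[3,3,0,4,3,3](1)
Move 2: P2 pit0 -> P1=[3,2,3,2,3,5](0) P2=[0,4,1,5,3,3](1)
Move 3: P2 pit2 -> P1=[3,2,3,2,3,5](0) P2=[0,4,0,6,3,3](1)
Move 4: P1 pit1 -> P1=[3,0,4,3,3,5](0) P2=[0,4,0,6,3,3](1)
Move 5: P2 pit4 -> P1=[4,0,4,3,3,5](0) P2=[0,4,0,6,0,4](2)
Move 6: P1 pit2 -> P1=[4,0,0,4,4,6](1) P2=[0,4,0,6,0,4](2)
Move 7: P1 pit0 -> P1=[0,1,1,5,5,6](1) P2=[0,4,0,6,0,4](2)
Move 8: P2 pit5 -> P1=[1,2,2,5,5,6](1) P2=[0,4,0,6,0,0](3)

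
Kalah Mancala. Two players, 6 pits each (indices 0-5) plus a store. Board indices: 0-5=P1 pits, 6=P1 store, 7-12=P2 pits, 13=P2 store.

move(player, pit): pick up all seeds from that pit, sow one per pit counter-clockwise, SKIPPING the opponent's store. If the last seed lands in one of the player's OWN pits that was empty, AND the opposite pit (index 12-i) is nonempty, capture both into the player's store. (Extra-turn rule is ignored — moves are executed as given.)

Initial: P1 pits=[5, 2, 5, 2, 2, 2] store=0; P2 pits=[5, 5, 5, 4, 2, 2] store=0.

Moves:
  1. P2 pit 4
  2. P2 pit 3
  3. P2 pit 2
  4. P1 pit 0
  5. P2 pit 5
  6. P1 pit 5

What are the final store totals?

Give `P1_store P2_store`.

Answer: 2 4

Derivation:
Move 1: P2 pit4 -> P1=[5,2,5,2,2,2](0) P2=[5,5,5,4,0,3](1)
Move 2: P2 pit3 -> P1=[6,2,5,2,2,2](0) P2=[5,5,5,0,1,4](2)
Move 3: P2 pit2 -> P1=[7,2,5,2,2,2](0) P2=[5,5,0,1,2,5](3)
Move 4: P1 pit0 -> P1=[0,3,6,3,3,3](1) P2=[6,5,0,1,2,5](3)
Move 5: P2 pit5 -> P1=[1,4,7,4,3,3](1) P2=[6,5,0,1,2,0](4)
Move 6: P1 pit5 -> P1=[1,4,7,4,3,0](2) P2=[7,6,0,1,2,0](4)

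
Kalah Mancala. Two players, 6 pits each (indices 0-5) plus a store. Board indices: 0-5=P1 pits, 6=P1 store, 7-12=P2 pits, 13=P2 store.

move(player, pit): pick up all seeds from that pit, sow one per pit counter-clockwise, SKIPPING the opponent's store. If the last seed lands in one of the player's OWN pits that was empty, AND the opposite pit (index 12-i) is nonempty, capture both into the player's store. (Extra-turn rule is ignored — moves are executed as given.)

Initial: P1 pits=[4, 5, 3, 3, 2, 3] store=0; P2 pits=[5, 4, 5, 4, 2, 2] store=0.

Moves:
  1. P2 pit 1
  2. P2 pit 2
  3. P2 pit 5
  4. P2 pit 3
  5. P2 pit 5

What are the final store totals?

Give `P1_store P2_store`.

Move 1: P2 pit1 -> P1=[4,5,3,3,2,3](0) P2=[5,0,6,5,3,3](0)
Move 2: P2 pit2 -> P1=[5,6,3,3,2,3](0) P2=[5,0,0,6,4,4](1)
Move 3: P2 pit5 -> P1=[6,7,4,3,2,3](0) P2=[5,0,0,6,4,0](2)
Move 4: P2 pit3 -> P1=[7,8,5,3,2,3](0) P2=[5,0,0,0,5,1](3)
Move 5: P2 pit5 -> P1=[7,8,5,3,2,3](0) P2=[5,0,0,0,5,0](4)

Answer: 0 4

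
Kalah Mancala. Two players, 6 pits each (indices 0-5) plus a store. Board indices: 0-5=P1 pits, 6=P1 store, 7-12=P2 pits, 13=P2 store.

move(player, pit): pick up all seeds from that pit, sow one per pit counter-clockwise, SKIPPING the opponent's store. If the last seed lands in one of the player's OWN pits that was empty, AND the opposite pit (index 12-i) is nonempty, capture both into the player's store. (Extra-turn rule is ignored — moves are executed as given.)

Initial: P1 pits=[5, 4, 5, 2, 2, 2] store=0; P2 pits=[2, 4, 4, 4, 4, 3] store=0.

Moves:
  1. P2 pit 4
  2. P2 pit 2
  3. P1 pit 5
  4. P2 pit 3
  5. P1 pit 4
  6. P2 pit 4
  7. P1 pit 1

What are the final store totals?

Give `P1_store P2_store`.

Answer: 3 4

Derivation:
Move 1: P2 pit4 -> P1=[6,5,5,2,2,2](0) P2=[2,4,4,4,0,4](1)
Move 2: P2 pit2 -> P1=[6,5,5,2,2,2](0) P2=[2,4,0,5,1,5](2)
Move 3: P1 pit5 -> P1=[6,5,5,2,2,0](1) P2=[3,4,0,5,1,5](2)
Move 4: P2 pit3 -> P1=[7,6,5,2,2,0](1) P2=[3,4,0,0,2,6](3)
Move 5: P1 pit4 -> P1=[7,6,5,2,0,1](2) P2=[3,4,0,0,2,6](3)
Move 6: P2 pit4 -> P1=[7,6,5,2,0,1](2) P2=[3,4,0,0,0,7](4)
Move 7: P1 pit1 -> P1=[7,0,6,3,1,2](3) P2=[4,4,0,0,0,7](4)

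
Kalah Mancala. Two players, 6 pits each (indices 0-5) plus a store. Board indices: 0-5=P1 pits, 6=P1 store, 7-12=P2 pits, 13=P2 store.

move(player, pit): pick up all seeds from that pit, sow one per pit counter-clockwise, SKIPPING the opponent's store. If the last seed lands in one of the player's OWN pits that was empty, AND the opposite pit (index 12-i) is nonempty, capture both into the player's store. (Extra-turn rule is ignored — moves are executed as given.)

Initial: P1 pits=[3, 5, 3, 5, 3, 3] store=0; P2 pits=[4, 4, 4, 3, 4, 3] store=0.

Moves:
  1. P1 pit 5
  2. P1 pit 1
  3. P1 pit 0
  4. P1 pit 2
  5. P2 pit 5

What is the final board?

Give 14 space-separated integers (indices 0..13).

Answer: 1 2 0 8 5 2 3 6 5 4 3 4 0 1

Derivation:
Move 1: P1 pit5 -> P1=[3,5,3,5,3,0](1) P2=[5,5,4,3,4,3](0)
Move 2: P1 pit1 -> P1=[3,0,4,6,4,1](2) P2=[5,5,4,3,4,3](0)
Move 3: P1 pit0 -> P1=[0,1,5,7,4,1](2) P2=[5,5,4,3,4,3](0)
Move 4: P1 pit2 -> P1=[0,1,0,8,5,2](3) P2=[6,5,4,3,4,3](0)
Move 5: P2 pit5 -> P1=[1,2,0,8,5,2](3) P2=[6,5,4,3,4,0](1)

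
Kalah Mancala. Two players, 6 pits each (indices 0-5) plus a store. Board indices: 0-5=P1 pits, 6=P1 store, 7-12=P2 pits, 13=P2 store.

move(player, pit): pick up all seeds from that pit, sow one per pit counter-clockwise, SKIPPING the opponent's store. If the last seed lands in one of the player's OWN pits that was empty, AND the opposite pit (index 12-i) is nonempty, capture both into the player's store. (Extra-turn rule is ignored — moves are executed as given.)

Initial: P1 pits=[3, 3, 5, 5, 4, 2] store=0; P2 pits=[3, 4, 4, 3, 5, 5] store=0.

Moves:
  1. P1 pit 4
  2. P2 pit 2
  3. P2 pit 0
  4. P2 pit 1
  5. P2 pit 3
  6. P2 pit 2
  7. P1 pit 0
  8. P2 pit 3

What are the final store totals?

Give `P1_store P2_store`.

Answer: 1 3

Derivation:
Move 1: P1 pit4 -> P1=[3,3,5,5,0,3](1) P2=[4,5,4,3,5,5](0)
Move 2: P2 pit2 -> P1=[3,3,5,5,0,3](1) P2=[4,5,0,4,6,6](1)
Move 3: P2 pit0 -> P1=[3,3,5,5,0,3](1) P2=[0,6,1,5,7,6](1)
Move 4: P2 pit1 -> P1=[4,3,5,5,0,3](1) P2=[0,0,2,6,8,7](2)
Move 5: P2 pit3 -> P1=[5,4,6,5,0,3](1) P2=[0,0,2,0,9,8](3)
Move 6: P2 pit2 -> P1=[5,4,6,5,0,3](1) P2=[0,0,0,1,10,8](3)
Move 7: P1 pit0 -> P1=[0,5,7,6,1,4](1) P2=[0,0,0,1,10,8](3)
Move 8: P2 pit3 -> P1=[0,5,7,6,1,4](1) P2=[0,0,0,0,11,8](3)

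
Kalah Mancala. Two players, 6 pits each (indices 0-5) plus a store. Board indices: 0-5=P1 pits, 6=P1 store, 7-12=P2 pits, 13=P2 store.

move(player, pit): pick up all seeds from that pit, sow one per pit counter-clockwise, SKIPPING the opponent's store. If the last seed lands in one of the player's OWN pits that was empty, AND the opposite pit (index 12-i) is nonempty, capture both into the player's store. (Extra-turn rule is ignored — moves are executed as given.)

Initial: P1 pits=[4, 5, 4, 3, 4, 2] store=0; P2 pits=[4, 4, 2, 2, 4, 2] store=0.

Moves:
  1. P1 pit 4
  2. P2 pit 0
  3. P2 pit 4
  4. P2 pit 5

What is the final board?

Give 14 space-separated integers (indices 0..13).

Answer: 6 7 6 3 0 3 1 0 6 3 3 0 0 2

Derivation:
Move 1: P1 pit4 -> P1=[4,5,4,3,0,3](1) P2=[5,5,2,2,4,2](0)
Move 2: P2 pit0 -> P1=[4,5,4,3,0,3](1) P2=[0,6,3,3,5,3](0)
Move 3: P2 pit4 -> P1=[5,6,5,3,0,3](1) P2=[0,6,3,3,0,4](1)
Move 4: P2 pit5 -> P1=[6,7,6,3,0,3](1) P2=[0,6,3,3,0,0](2)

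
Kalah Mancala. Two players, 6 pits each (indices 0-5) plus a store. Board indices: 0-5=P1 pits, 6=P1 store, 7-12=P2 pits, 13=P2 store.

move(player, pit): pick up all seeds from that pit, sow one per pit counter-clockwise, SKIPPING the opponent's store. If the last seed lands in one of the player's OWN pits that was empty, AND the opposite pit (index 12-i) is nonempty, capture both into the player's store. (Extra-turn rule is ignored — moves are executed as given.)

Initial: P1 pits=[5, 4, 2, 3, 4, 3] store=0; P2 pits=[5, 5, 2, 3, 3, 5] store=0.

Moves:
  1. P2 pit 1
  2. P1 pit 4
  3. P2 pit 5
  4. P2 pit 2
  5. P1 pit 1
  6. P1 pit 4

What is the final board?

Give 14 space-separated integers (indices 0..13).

Move 1: P2 pit1 -> P1=[5,4,2,3,4,3](0) P2=[5,0,3,4,4,6](1)
Move 2: P1 pit4 -> P1=[5,4,2,3,0,4](1) P2=[6,1,3,4,4,6](1)
Move 3: P2 pit5 -> P1=[6,5,3,4,1,4](1) P2=[6,1,3,4,4,0](2)
Move 4: P2 pit2 -> P1=[0,5,3,4,1,4](1) P2=[6,1,0,5,5,0](9)
Move 5: P1 pit1 -> P1=[0,0,4,5,2,5](2) P2=[6,1,0,5,5,0](9)
Move 6: P1 pit4 -> P1=[0,0,4,5,0,6](3) P2=[6,1,0,5,5,0](9)

Answer: 0 0 4 5 0 6 3 6 1 0 5 5 0 9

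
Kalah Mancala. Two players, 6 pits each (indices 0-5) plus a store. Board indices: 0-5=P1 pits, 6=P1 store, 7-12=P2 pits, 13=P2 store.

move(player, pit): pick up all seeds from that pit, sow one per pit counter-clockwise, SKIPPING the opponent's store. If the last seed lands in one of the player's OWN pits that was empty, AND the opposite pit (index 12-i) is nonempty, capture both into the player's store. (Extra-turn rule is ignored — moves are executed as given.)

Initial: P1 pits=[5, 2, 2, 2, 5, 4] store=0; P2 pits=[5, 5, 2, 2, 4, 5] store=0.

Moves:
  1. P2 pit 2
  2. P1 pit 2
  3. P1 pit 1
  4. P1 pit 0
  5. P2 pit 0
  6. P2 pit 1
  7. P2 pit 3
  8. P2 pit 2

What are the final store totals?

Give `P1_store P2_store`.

Move 1: P2 pit2 -> P1=[5,2,2,2,5,4](0) P2=[5,5,0,3,5,5](0)
Move 2: P1 pit2 -> P1=[5,2,0,3,6,4](0) P2=[5,5,0,3,5,5](0)
Move 3: P1 pit1 -> P1=[5,0,1,4,6,4](0) P2=[5,5,0,3,5,5](0)
Move 4: P1 pit0 -> P1=[0,1,2,5,7,5](0) P2=[5,5,0,3,5,5](0)
Move 5: P2 pit0 -> P1=[0,1,2,5,7,5](0) P2=[0,6,1,4,6,6](0)
Move 6: P2 pit1 -> P1=[1,1,2,5,7,5](0) P2=[0,0,2,5,7,7](1)
Move 7: P2 pit3 -> P1=[2,2,2,5,7,5](0) P2=[0,0,2,0,8,8](2)
Move 8: P2 pit2 -> P1=[2,2,2,5,7,5](0) P2=[0,0,0,1,9,8](2)

Answer: 0 2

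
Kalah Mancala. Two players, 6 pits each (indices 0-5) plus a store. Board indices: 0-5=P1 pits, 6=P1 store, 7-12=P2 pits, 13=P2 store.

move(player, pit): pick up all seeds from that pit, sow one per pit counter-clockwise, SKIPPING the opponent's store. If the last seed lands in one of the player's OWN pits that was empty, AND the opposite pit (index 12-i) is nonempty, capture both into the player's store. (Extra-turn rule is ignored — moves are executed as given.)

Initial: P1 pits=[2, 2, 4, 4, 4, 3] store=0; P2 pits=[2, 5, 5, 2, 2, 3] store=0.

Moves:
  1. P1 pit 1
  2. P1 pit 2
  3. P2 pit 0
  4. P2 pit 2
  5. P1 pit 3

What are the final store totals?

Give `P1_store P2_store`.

Move 1: P1 pit1 -> P1=[2,0,5,5,4,3](0) P2=[2,5,5,2,2,3](0)
Move 2: P1 pit2 -> P1=[2,0,0,6,5,4](1) P2=[3,5,5,2,2,3](0)
Move 3: P2 pit0 -> P1=[2,0,0,6,5,4](1) P2=[0,6,6,3,2,3](0)
Move 4: P2 pit2 -> P1=[3,1,0,6,5,4](1) P2=[0,6,0,4,3,4](1)
Move 5: P1 pit3 -> P1=[3,1,0,0,6,5](2) P2=[1,7,1,4,3,4](1)

Answer: 2 1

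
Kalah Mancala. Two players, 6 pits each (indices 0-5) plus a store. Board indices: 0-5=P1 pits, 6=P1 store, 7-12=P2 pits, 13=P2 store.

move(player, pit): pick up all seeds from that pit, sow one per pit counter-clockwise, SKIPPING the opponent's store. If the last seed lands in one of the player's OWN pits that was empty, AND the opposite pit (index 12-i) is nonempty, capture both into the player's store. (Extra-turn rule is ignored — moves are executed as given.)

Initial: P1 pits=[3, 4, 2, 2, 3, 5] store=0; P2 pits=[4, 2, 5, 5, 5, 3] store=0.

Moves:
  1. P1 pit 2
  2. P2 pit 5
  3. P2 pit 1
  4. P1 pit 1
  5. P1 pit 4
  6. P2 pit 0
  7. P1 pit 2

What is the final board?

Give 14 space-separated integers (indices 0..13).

Move 1: P1 pit2 -> P1=[3,4,0,3,4,5](0) P2=[4,2,5,5,5,3](0)
Move 2: P2 pit5 -> P1=[4,5,0,3,4,5](0) P2=[4,2,5,5,5,0](1)
Move 3: P2 pit1 -> P1=[4,5,0,3,4,5](0) P2=[4,0,6,6,5,0](1)
Move 4: P1 pit1 -> P1=[4,0,1,4,5,6](1) P2=[4,0,6,6,5,0](1)
Move 5: P1 pit4 -> P1=[4,0,1,4,0,7](2) P2=[5,1,7,6,5,0](1)
Move 6: P2 pit0 -> P1=[0,0,1,4,0,7](2) P2=[0,2,8,7,6,0](6)
Move 7: P1 pit2 -> P1=[0,0,0,5,0,7](2) P2=[0,2,8,7,6,0](6)

Answer: 0 0 0 5 0 7 2 0 2 8 7 6 0 6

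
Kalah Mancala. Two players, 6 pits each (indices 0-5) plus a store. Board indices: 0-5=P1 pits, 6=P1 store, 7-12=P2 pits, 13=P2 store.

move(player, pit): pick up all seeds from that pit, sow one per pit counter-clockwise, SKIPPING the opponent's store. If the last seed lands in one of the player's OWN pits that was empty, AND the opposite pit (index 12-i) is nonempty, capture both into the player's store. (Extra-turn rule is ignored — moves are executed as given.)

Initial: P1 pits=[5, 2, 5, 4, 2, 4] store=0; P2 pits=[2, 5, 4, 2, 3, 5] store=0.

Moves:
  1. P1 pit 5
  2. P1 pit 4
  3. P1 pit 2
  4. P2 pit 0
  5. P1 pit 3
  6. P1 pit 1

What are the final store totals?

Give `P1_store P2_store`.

Move 1: P1 pit5 -> P1=[5,2,5,4,2,0](1) P2=[3,6,5,2,3,5](0)
Move 2: P1 pit4 -> P1=[5,2,5,4,0,1](2) P2=[3,6,5,2,3,5](0)
Move 3: P1 pit2 -> P1=[5,2,0,5,1,2](3) P2=[4,6,5,2,3,5](0)
Move 4: P2 pit0 -> P1=[5,2,0,5,1,2](3) P2=[0,7,6,3,4,5](0)
Move 5: P1 pit3 -> P1=[5,2,0,0,2,3](4) P2=[1,8,6,3,4,5](0)
Move 6: P1 pit1 -> P1=[5,0,1,0,2,3](11) P2=[1,8,0,3,4,5](0)

Answer: 11 0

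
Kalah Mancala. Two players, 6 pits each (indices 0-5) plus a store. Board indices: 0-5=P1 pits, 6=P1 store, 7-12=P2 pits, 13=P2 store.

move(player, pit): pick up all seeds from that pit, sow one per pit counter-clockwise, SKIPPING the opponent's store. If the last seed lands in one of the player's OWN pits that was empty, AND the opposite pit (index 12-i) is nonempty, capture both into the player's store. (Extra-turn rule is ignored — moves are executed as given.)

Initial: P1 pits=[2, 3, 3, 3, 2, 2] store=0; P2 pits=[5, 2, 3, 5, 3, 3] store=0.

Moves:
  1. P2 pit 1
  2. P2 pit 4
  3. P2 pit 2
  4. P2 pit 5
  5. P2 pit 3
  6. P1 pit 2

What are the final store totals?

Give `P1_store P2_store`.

Answer: 1 4

Derivation:
Move 1: P2 pit1 -> P1=[2,3,3,3,2,2](0) P2=[5,0,4,6,3,3](0)
Move 2: P2 pit4 -> P1=[3,3,3,3,2,2](0) P2=[5,0,4,6,0,4](1)
Move 3: P2 pit2 -> P1=[3,3,3,3,2,2](0) P2=[5,0,0,7,1,5](2)
Move 4: P2 pit5 -> P1=[4,4,4,4,2,2](0) P2=[5,0,0,7,1,0](3)
Move 5: P2 pit3 -> P1=[5,5,5,5,2,2](0) P2=[5,0,0,0,2,1](4)
Move 6: P1 pit2 -> P1=[5,5,0,6,3,3](1) P2=[6,0,0,0,2,1](4)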